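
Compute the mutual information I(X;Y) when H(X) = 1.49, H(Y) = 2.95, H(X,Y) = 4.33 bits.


I(X;Y) = H(X) + H(Y) - H(X,Y) = 1.49 + 2.95 - 4.33 = 0.11

0.11 bits


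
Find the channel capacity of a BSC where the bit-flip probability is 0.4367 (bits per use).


H(p) = -p*log2(p) - (1-p)*log2(1-p) = -0.4367*log2(0.4367) - 0.5633*log2(0.5633) = 0.521981 + 0.466426 = 0.9884. C = 1 - H(p) = 1 - 0.9884 = 0.0116

0.0116 bits


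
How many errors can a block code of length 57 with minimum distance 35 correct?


Correction capability = floor((d-1)/2) = floor((35-1)/2) = 17

17 errors


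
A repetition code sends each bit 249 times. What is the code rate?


Rate = k/n = 1/249

1/249


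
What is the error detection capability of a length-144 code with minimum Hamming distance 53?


Detection capability = d_min - 1 = 53 - 1 = 52

52 errors


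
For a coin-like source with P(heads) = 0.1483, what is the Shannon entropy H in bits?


H = -p*log2(p) - (1-p)*log2(1-p). -0.1483*log2(0.1483) = 0.408331; -0.8517*log2(0.8517) = 0.197239. H = 0.408331 + 0.197239 = 0.6056

0.6056 bits


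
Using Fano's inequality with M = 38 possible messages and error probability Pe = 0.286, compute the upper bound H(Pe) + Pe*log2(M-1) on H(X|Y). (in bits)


H(Pe) = -Pe*log2(Pe) - (1-Pe)*log2(1-Pe) = -0.286*log2(0.286) - 0.714*log2(0.714) = 0.516491 + 0.347007 = 0.8635. Pe*log2(M-1) = 0.286*log2(37) = 1.489904. Bound = H(Pe) + Pe*log2(M-1) = 0.516491 + 0.347007 + 1.489904 = 2.3534

2.3534 bits


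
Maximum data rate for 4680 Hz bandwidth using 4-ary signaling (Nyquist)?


Rate = 2 * B * log2(M) = 2 * 4680 * 2.0 = 18720.0

18720.0 bps


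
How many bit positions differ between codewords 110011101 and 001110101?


Count differing positions: ^ ^ ^ ^ . ^ . . . = 5 differences

5


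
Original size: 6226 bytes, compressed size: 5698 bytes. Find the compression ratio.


Ratio = original / compressed = 6226 / 5698 = 1.0927

1.0927


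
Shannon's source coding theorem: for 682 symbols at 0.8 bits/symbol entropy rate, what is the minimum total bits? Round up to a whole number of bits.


Minimum bits >= n * H = 682 * 0.8 = 545.6, rounded up to a whole number of bits = 546

546 bits


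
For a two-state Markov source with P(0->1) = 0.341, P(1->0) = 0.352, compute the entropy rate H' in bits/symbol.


Stationary distribution: pi_0 = p10/(p01+p10) = 0.5079, pi_1 = 0.4921. Entropy rate H' = pi_0*H(p01) + pi_1*H(p10) = 0.5079*0.9258 + 0.4921*0.9358 = 0.9307

0.9307 bits/symbol


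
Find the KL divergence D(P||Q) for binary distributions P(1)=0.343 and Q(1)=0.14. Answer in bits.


KL = p*log2(p/q) + (1-p)*log2((1-p)/(1-q)) = 0.343*log2(0.343/0.14) + 0.657*log2(0.657/0.86) = 0.1882

0.1882 bits


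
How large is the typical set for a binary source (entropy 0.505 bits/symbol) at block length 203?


log2|A_typical| = nH = 203 * 0.505 = 102.515, so |A_typical| ~ 2^102.515 = 7.246e+30

7.246e+30


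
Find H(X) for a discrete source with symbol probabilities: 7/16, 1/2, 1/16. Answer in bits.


H = -sum(p_i * log2(p_i)). Terms: -(7/16)*log2(7/16) = 0.521782; -(1/2)*log2(1/2) = 0.500000; -(1/16)*log2(1/16) = 0.250000. H = 0.521782 + 0.500000 + 0.250000 = 1.2718

1.2718 bits


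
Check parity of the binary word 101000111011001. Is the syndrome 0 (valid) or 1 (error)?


Syndrome = XOR of all bits = 1 XOR 0 XOR 1 XOR 0 XOR 0 XOR 0 XOR 1 XOR 1 XOR 1 XOR 0 XOR 1 XOR 1 XOR 0 XOR 0 XOR 1 = 0

0


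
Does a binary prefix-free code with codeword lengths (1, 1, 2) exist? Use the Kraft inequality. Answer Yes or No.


Kraft sum = sum(2^(-l_i)) = 1.25, need <= 1. Result: violated (a binary prefix-free code with these lengths cannot exist)

No


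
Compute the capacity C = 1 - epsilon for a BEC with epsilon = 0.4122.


C = 1 - epsilon = 1 - 0.4122 = 0.5878

0.5878 bits


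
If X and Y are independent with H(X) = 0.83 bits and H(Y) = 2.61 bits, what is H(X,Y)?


For independent variables, H(X,Y) = H(X) + H(Y) = 0.83 + 2.61 = 3.44

3.44 bits


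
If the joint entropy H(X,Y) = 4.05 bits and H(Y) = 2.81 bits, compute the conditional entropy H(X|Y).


H(X|Y) = H(X,Y) - H(Y) = 4.05 - 2.81 = 1.24

1.24 bits


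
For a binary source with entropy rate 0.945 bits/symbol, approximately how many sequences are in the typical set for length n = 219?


log2|A_typical| = nH = 219 * 0.945 = 206.955, so |A_typical| ~ 2^206.955 = 1.994e+62

1.994e+62


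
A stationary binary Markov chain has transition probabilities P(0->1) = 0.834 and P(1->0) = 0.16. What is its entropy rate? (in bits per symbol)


Stationary distribution: pi_0 = p10/(p01+p10) = 0.161, pi_1 = 0.839. Entropy rate H' = pi_0*H(p01) + pi_1*H(p10) = 0.161*0.6485 + 0.839*0.6343 = 0.6366

0.6366 bits/symbol


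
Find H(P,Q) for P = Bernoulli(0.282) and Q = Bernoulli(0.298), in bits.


H(P,Q) = -p*log2(q) - (1-p)*log2(1-q). -0.282*log2(0.298) = 0.492546; -0.718*log2(0.702) = 0.366508. H(P,Q) = 0.492546 + 0.366508 = 0.8591

0.8591 bits


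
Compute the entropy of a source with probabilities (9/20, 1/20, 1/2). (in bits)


H = -sum(p_i * log2(p_i)). Terms: -(9/20)*log2(9/20) = 0.518401; -(1/20)*log2(1/20) = 0.216096; -(1/2)*log2(1/2) = 0.500000. H = 0.518401 + 0.216096 + 0.500000 = 1.2345

1.2345 bits


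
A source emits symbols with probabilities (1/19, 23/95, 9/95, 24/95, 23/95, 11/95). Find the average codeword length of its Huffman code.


Huffman construction (repeatedly merge the two least-probable nodes; each merge adds 1 bit to every symbol beneath it): 1/19 + 9/95 = 14/95; 11/95 + 14/95 = 5/19; 23/95 + 23/95 = 46/95; 24/95 + 5/19 = 49/95; 46/95 + 49/95 = 1. Resulting codeword lengths (in the order the probabilities were given): (4, 2, 4, 2, 2, 3). L_avg = sum(p_i * l_i) = 1/19*4 + 23/95*2 + 9/95*4 + 24/95*2 + 23/95*2 + 11/95*3 = 229/95 = 2.4105

2.4105 bits


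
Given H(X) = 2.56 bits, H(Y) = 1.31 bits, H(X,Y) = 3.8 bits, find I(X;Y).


I(X;Y) = H(X) + H(Y) - H(X,Y) = 2.56 + 1.31 - 3.8 = 0.07

0.07 bits


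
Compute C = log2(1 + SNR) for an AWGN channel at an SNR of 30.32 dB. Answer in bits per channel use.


SNR_linear = 10^(30.32/10) = 1076.4652; C = log2(1 + SNR_linear) = log2(1 + 1076.4652) = 10.0734

10.0734 bits/channel use


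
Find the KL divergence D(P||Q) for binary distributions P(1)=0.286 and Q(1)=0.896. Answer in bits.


KL = p*log2(p/q) + (1-p)*log2((1-p)/(1-q)) = 0.286*log2(0.286/0.896) + 0.714*log2(0.714/0.104) = 1.5133

1.5133 bits


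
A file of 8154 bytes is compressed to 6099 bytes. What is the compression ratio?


Ratio = original / compressed = 8154 / 6099 = 1.3369

1.3369


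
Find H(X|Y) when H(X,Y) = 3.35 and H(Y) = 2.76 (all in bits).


H(X|Y) = H(X,Y) - H(Y) = 3.35 - 2.76 = 0.59

0.59 bits


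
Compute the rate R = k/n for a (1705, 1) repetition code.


Rate = k/n = 1/1705

1/1705


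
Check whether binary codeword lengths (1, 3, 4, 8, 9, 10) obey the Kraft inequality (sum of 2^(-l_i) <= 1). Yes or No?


Kraft sum = sum(2^(-l_i)) = 0.6943, need <= 1. Result: satisfied (a binary prefix-free code with these lengths exists)

Yes


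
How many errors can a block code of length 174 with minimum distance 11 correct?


Correction capability = floor((d-1)/2) = floor((11-1)/2) = 5

5 errors


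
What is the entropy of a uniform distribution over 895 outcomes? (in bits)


H = log2(n) = log2(895) = 9.8057

9.8057 bits


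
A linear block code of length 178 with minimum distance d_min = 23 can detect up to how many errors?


Detection capability = d_min - 1 = 23 - 1 = 22

22 errors


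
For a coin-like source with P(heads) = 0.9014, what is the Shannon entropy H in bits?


H = -p*log2(p) - (1-p)*log2(1-p). -0.9014*log2(0.9014) = 0.134994; -0.0986*log2(0.0986) = 0.329548. H = 0.134994 + 0.329548 = 0.4645

0.4645 bits


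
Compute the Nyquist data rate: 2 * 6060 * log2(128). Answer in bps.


Rate = 2 * B * log2(M) = 2 * 6060 * 7.0 = 84840.0

84840.0 bps


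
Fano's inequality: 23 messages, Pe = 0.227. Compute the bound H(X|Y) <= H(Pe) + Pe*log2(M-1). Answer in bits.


H(Pe) = -Pe*log2(Pe) - (1-Pe)*log2(1-Pe) = -0.227*log2(0.227) - 0.773*log2(0.773) = 0.485607 + 0.287138 = 0.7727. Pe*log2(M-1) = 0.227*log2(22) = 1.012291. Bound = H(Pe) + Pe*log2(M-1) = 0.485607 + 0.287138 + 1.012291 = 1.785

1.785 bits


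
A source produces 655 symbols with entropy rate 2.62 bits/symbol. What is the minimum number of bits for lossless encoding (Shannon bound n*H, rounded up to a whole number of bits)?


Minimum bits >= n * H = 655 * 2.62 = 1716.1, rounded up to a whole number of bits = 1717

1717 bits


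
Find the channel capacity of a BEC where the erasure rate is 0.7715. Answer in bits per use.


C = 1 - epsilon = 1 - 0.7715 = 0.2285

0.2285 bits


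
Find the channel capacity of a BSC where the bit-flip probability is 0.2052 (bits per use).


H(p) = -p*log2(p) - (1-p)*log2(1-p) = -0.2052*log2(0.2052) - 0.7948*log2(0.7948) = 0.468861 + 0.263346 = 0.7322. C = 1 - H(p) = 1 - 0.7322 = 0.2678

0.2678 bits


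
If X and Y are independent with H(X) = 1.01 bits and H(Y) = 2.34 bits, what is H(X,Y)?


For independent variables, H(X,Y) = H(X) + H(Y) = 1.01 + 2.34 = 3.35

3.35 bits


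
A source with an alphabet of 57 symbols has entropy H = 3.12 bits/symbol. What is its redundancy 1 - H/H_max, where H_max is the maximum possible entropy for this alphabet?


H_max = log2(K) = log2(57) = 5.8329 bits/symbol. Redundancy = 1 - H/H_max = 1 - 3.12/5.8329 = 1 - 0.5349 = 0.4651

0.4651


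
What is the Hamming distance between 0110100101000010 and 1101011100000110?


Count differing positions: ^ . ^ ^ ^ ^ ^ . . ^ . . . ^ . . = 8 differences

8


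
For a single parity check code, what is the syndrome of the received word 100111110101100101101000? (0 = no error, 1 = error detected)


Syndrome = XOR of all bits = 1 XOR 0 XOR 0 XOR 1 XOR 1 XOR 1 XOR 1 XOR 1 XOR 0 XOR 1 XOR 0 XOR 1 XOR 1 XOR 0 XOR 0 XOR 1 XOR 0 XOR 1 XOR 1 XOR 0 XOR 1 XOR 0 XOR 0 XOR 0 = 1

1


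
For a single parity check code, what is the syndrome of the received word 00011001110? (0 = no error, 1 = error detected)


Syndrome = XOR of all bits = 0 XOR 0 XOR 0 XOR 1 XOR 1 XOR 0 XOR 0 XOR 1 XOR 1 XOR 1 XOR 0 = 1

1


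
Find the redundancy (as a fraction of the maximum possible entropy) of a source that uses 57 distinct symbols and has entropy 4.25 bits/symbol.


H_max = log2(K) = log2(57) = 5.8329 bits/symbol. Redundancy = 1 - H/H_max = 1 - 4.25/5.8329 = 1 - 0.7286 = 0.2714

0.2714


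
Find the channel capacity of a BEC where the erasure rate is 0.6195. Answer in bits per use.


C = 1 - epsilon = 1 - 0.6195 = 0.3805

0.3805 bits


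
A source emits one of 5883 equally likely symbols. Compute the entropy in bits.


H = log2(n) = log2(5883) = 12.5223

12.5223 bits


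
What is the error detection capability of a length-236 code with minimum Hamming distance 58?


Detection capability = d_min - 1 = 58 - 1 = 57

57 errors


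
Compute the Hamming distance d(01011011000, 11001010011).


Count differing positions: ^ . . ^ . . . ^ . ^ ^ = 5 differences

5


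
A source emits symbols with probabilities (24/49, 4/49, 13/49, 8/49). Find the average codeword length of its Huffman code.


Huffman construction (repeatedly merge the two least-probable nodes; each merge adds 1 bit to every symbol beneath it): 4/49 + 8/49 = 12/49; 12/49 + 13/49 = 25/49; 24/49 + 25/49 = 1. Resulting codeword lengths (in the order the probabilities were given): (1, 3, 2, 3). L_avg = sum(p_i * l_i) = 24/49*1 + 4/49*3 + 13/49*2 + 8/49*3 = 86/49 = 1.7551

1.7551 bits


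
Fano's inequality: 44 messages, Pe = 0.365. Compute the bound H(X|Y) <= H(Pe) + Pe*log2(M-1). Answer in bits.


H(Pe) = -Pe*log2(Pe) - (1-Pe)*log2(1-Pe) = -0.365*log2(0.365) - 0.635*log2(0.635) = 0.530722 + 0.416034 = 0.9468. Pe*log2(M-1) = 0.365*log2(43) = 1.980587. Bound = H(Pe) + Pe*log2(M-1) = 0.530722 + 0.416034 + 1.980587 = 2.9273

2.9273 bits


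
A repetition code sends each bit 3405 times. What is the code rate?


Rate = k/n = 1/3405

1/3405


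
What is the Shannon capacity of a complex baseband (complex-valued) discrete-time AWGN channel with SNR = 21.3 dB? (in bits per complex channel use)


SNR_linear = 10^(21.3/10) = 134.8963; C = log2(1 + SNR_linear) = log2(1 + 134.8963) = 7.0864

7.0864 bits/channel use


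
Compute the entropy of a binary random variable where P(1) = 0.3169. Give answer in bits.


H = -p*log2(p) - (1-p)*log2(1-p). -0.3169*log2(0.3169) = 0.525389; -0.6831*log2(0.6831) = 0.375590. H = 0.525389 + 0.375590 = 0.901

0.901 bits


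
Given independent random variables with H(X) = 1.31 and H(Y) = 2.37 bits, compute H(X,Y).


For independent variables, H(X,Y) = H(X) + H(Y) = 1.31 + 2.37 = 3.68

3.68 bits


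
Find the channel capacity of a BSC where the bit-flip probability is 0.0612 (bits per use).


H(p) = -p*log2(p) - (1-p)*log2(1-p) = -0.0612*log2(0.0612) - 0.9388*log2(0.9388) = 0.246656 + 0.085534 = 0.3322. C = 1 - H(p) = 1 - 0.3322 = 0.6678

0.6678 bits


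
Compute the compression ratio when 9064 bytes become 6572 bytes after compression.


Ratio = original / compressed = 9064 / 6572 = 1.3792

1.3792


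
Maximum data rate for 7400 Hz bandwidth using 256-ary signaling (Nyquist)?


Rate = 2 * B * log2(M) = 2 * 7400 * 8.0 = 118400.0

118400.0 bps


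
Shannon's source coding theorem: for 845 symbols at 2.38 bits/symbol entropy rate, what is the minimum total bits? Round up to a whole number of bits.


Minimum bits >= n * H = 845 * 2.38 = 2011.1, rounded up to a whole number of bits = 2012

2012 bits


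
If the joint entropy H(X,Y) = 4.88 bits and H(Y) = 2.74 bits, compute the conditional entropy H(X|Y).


H(X|Y) = H(X,Y) - H(Y) = 4.88 - 2.74 = 2.14

2.14 bits


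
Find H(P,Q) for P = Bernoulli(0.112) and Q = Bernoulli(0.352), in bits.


H(P,Q) = -p*log2(q) - (1-p)*log2(1-q). -0.112*log2(0.352) = 0.168711; -0.888*log2(0.648) = 0.555830. H(P,Q) = 0.168711 + 0.555830 = 0.7245

0.7245 bits


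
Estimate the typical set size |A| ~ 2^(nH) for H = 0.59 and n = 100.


log2|A_typical| = nH = 100 * 0.59 = 59.0, so |A_typical| ~ 2^59.0 = 5.765e+17

5.765e+17


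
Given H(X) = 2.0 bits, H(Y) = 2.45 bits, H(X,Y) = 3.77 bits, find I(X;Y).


I(X;Y) = H(X) + H(Y) - H(X,Y) = 2.0 + 2.45 - 3.77 = 0.68

0.68 bits


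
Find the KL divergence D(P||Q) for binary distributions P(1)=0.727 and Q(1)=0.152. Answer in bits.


KL = p*log2(p/q) + (1-p)*log2((1-p)/(1-q)) = 0.727*log2(0.727/0.152) + 0.273*log2(0.273/0.848) = 1.1951

1.1951 bits


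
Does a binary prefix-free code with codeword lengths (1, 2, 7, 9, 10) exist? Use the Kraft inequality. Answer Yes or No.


Kraft sum = sum(2^(-l_i)) = 0.7607, need <= 1. Result: satisfied (a binary prefix-free code with these lengths exists)

Yes


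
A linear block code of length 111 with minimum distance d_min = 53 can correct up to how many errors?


Correction capability = floor((d-1)/2) = floor((53-1)/2) = 26

26 errors


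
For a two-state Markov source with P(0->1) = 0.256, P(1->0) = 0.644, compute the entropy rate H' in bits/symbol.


Stationary distribution: pi_0 = p10/(p01+p10) = 0.7156, pi_1 = 0.2844. Entropy rate H' = pi_0*H(p01) + pi_1*H(p10) = 0.7156*0.8207 + 0.2844*0.9393 = 0.8544

0.8544 bits/symbol


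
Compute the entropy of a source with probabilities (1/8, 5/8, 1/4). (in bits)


H = -sum(p_i * log2(p_i)). Terms: -(1/8)*log2(1/8) = 0.375000; -(5/8)*log2(5/8) = 0.423795; -(1/4)*log2(1/4) = 0.500000. H = 0.375000 + 0.423795 + 0.500000 = 1.2988

1.2988 bits


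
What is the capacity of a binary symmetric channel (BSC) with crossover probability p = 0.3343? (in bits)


H(p) = -p*log2(p) - (1-p)*log2(1-p) = -0.3343*log2(0.3343) - 0.6657*log2(0.6657) = 0.528456 + 0.390803 = 0.9193. C = 1 - H(p) = 1 - 0.9193 = 0.0807

0.0807 bits


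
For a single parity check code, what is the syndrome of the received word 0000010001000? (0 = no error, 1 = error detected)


Syndrome = XOR of all bits = 0 XOR 0 XOR 0 XOR 0 XOR 0 XOR 1 XOR 0 XOR 0 XOR 0 XOR 1 XOR 0 XOR 0 XOR 0 = 0

0


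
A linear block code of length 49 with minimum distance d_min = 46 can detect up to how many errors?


Detection capability = d_min - 1 = 46 - 1 = 45

45 errors


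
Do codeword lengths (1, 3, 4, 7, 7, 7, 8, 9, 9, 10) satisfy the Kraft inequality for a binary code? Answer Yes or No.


Kraft sum = sum(2^(-l_i)) = 0.7197, need <= 1. Result: satisfied (a binary prefix-free code with these lengths exists)

Yes


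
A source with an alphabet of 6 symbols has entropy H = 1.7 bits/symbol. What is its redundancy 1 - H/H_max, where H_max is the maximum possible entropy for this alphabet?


H_max = log2(K) = log2(6) = 2.585 bits/symbol. Redundancy = 1 - H/H_max = 1 - 1.7/2.585 = 1 - 0.6576 = 0.3424

0.3424


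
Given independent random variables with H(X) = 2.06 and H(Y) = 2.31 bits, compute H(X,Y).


For independent variables, H(X,Y) = H(X) + H(Y) = 2.06 + 2.31 = 4.37

4.37 bits


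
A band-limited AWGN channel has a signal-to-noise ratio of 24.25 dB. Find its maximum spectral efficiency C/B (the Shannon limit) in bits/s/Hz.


SNR_linear = 10^(24.25/10) = 266.0725; C/B = log2(1 + SNR_linear) = log2(1 + 266.0725) = 8.0611

8.0611 bits/s/Hz


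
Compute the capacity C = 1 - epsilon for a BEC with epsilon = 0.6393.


C = 1 - epsilon = 1 - 0.6393 = 0.3607

0.3607 bits


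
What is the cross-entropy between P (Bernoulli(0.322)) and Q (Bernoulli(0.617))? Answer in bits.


H(P,Q) = -p*log2(q) - (1-p)*log2(1-q). -0.322*log2(0.617) = 0.224324; -0.678*log2(0.383) = 0.938748. H(P,Q) = 0.224324 + 0.938748 = 1.1631

1.1631 bits


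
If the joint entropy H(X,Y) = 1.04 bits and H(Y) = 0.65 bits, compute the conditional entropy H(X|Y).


H(X|Y) = H(X,Y) - H(Y) = 1.04 - 0.65 = 0.39

0.39 bits


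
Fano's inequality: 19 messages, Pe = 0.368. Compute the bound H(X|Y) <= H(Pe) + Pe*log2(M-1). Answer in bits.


H(Pe) = -Pe*log2(Pe) - (1-Pe)*log2(1-Pe) = -0.368*log2(0.368) - 0.632*log2(0.632) = 0.530738 + 0.418386 = 0.9491. Pe*log2(M-1) = 0.368*log2(18) = 1.534532. Bound = H(Pe) + Pe*log2(M-1) = 0.530738 + 0.418386 + 1.534532 = 2.4837

2.4837 bits


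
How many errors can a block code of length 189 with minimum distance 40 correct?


Correction capability = floor((d-1)/2) = floor((40-1)/2) = 19

19 errors


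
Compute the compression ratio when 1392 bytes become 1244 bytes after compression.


Ratio = original / compressed = 1392 / 1244 = 1.119

1.119


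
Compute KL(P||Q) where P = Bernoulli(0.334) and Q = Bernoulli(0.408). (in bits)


KL = p*log2(p/q) + (1-p)*log2((1-p)/(1-q)) = 0.334*log2(0.334/0.408) + 0.666*log2(0.666/0.592) = 0.0167

0.0167 bits


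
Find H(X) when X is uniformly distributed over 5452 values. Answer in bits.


H = log2(n) = log2(5452) = 12.4126

12.4126 bits


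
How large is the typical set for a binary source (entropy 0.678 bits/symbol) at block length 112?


log2|A_typical| = nH = 112 * 0.678 = 75.936, so |A_typical| ~ 2^75.936 = 7.228e+22

7.228e+22


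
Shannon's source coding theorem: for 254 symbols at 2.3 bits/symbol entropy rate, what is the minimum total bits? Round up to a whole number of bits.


Minimum bits >= n * H = 254 * 2.3 = 584.2, rounded up to a whole number of bits = 585

585 bits


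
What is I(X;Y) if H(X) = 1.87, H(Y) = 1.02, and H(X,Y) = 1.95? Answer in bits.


I(X;Y) = H(X) + H(Y) - H(X,Y) = 1.87 + 1.02 - 1.95 = 0.94

0.94 bits


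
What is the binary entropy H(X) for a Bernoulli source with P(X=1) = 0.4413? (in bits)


H = -p*log2(p) - (1-p)*log2(1-p). -0.4413*log2(0.4413) = 0.520808; -0.5587*log2(0.5587) = 0.469227. H = 0.520808 + 0.469227 = 0.99

0.99 bits


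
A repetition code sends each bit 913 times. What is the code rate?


Rate = k/n = 1/913

1/913


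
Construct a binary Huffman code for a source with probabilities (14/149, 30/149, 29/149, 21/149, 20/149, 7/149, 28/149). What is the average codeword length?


Huffman construction (repeatedly merge the two least-probable nodes; each merge adds 1 bit to every symbol beneath it): 7/149 + 14/149 = 21/149; 20/149 + 21/149 = 41/149; 21/149 + 28/149 = 49/149; 29/149 + 30/149 = 59/149; 41/149 + 49/149 = 90/149; 59/149 + 90/149 = 1. Resulting codeword lengths (in the order the probabilities were given): (4, 2, 2, 3, 3, 4, 3). L_avg = sum(p_i * l_i) = 14/149*4 + 30/149*2 + 29/149*2 + 21/149*3 + 20/149*3 + 7/149*4 + 28/149*3 = 409/149 = 2.745

2.745 bits


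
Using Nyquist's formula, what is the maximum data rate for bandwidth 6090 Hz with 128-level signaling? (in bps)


Rate = 2 * B * log2(M) = 2 * 6090 * 7.0 = 85260.0

85260.0 bps


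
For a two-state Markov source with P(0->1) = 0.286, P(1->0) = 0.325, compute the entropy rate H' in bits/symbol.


Stationary distribution: pi_0 = p10/(p01+p10) = 0.5319, pi_1 = 0.4681. Entropy rate H' = pi_0*H(p01) + pi_1*H(p10) = 0.5319*0.8635 + 0.4681*0.9097 = 0.8851

0.8851 bits/symbol


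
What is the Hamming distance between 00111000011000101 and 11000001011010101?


Count differing positions: ^ ^ ^ ^ ^ . . ^ . . . . ^ . . . . = 7 differences

7


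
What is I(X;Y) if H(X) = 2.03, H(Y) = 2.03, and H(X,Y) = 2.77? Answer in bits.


I(X;Y) = H(X) + H(Y) - H(X,Y) = 2.03 + 2.03 - 2.77 = 1.29

1.29 bits


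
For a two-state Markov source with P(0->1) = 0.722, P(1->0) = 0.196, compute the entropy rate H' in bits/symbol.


Stationary distribution: pi_0 = p10/(p01+p10) = 0.2135, pi_1 = 0.7865. Entropy rate H' = pi_0*H(p01) + pi_1*H(p10) = 0.2135*0.8527 + 0.7865*0.7139 = 0.7435

0.7435 bits/symbol


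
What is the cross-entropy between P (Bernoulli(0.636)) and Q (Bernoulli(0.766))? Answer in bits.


H(P,Q) = -p*log2(q) - (1-p)*log2(1-q). -0.636*log2(0.766) = 0.244595; -0.364*log2(0.234) = 0.762733. H(P,Q) = 0.244595 + 0.762733 = 1.0073

1.0073 bits


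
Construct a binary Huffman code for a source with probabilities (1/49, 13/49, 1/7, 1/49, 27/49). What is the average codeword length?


Huffman construction (repeatedly merge the two least-probable nodes; each merge adds 1 bit to every symbol beneath it): 1/49 + 1/49 = 2/49; 2/49 + 1/7 = 9/49; 9/49 + 13/49 = 22/49; 22/49 + 27/49 = 1. Resulting codeword lengths (in the order the probabilities were given): (4, 2, 3, 4, 1). L_avg = sum(p_i * l_i) = 1/49*4 + 13/49*2 + 1/7*3 + 1/49*4 + 27/49*1 = 82/49 = 1.6735

1.6735 bits


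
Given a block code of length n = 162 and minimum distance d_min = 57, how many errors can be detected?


Detection capability = d_min - 1 = 57 - 1 = 56

56 errors


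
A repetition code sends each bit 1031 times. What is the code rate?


Rate = k/n = 1/1031

1/1031


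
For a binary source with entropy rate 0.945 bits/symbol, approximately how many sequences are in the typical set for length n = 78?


log2|A_typical| = nH = 78 * 0.945 = 73.71, so |A_typical| ~ 2^73.71 = 1.545e+22

1.545e+22


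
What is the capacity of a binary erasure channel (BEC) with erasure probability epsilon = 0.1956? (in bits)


C = 1 - epsilon = 1 - 0.1956 = 0.8044

0.8044 bits


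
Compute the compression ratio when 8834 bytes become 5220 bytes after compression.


Ratio = original / compressed = 8834 / 5220 = 1.6923

1.6923


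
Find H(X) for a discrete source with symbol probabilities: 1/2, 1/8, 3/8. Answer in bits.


H = -sum(p_i * log2(p_i)). Terms: -(1/2)*log2(1/2) = 0.500000; -(1/8)*log2(1/8) = 0.375000; -(3/8)*log2(3/8) = 0.530639. H = 0.500000 + 0.375000 + 0.530639 = 1.4056

1.4056 bits


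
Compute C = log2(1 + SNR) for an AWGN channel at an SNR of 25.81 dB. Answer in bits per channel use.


SNR_linear = 10^(25.81/10) = 381.0658; C = log2(1 + SNR_linear) = log2(1 + 381.0658) = 8.5777

8.5777 bits/channel use


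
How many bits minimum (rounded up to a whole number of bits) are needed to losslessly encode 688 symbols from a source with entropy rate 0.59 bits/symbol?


Minimum bits >= n * H = 688 * 0.59 = 405.92, rounded up to a whole number of bits = 406

406 bits


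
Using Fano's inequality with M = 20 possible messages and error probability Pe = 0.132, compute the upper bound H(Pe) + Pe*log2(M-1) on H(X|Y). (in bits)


H(Pe) = -Pe*log2(Pe) - (1-Pe)*log2(1-Pe) = -0.132*log2(0.132) - 0.868*log2(0.868) = 0.385624 + 0.177274 = 0.5629. Pe*log2(M-1) = 0.132*log2(19) = 0.560726. Bound = H(Pe) + Pe*log2(M-1) = 0.385624 + 0.177274 + 0.560726 = 1.1236

1.1236 bits


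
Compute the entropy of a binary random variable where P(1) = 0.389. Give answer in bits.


H = -p*log2(p) - (1-p)*log2(1-p). -0.389*log2(0.389) = 0.529879; -0.611*log2(0.611) = 0.434272. H = 0.529879 + 0.434272 = 0.9642

0.9642 bits


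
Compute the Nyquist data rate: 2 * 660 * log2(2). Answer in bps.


Rate = 2 * B * log2(M) = 2 * 660 * 1.0 = 1320.0

1320.0 bps


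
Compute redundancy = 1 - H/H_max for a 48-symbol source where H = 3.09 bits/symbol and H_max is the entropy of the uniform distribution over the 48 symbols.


H_max = log2(K) = log2(48) = 5.585 bits/symbol. Redundancy = 1 - H/H_max = 1 - 3.09/5.585 = 1 - 0.5533 = 0.4467

0.4467


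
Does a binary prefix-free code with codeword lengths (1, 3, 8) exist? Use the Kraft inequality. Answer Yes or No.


Kraft sum = sum(2^(-l_i)) = 0.6289, need <= 1. Result: satisfied (a binary prefix-free code with these lengths exists)

Yes


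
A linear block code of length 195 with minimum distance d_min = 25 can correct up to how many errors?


Correction capability = floor((d-1)/2) = floor((25-1)/2) = 12

12 errors


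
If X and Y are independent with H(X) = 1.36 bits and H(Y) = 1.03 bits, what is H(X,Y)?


For independent variables, H(X,Y) = H(X) + H(Y) = 1.36 + 1.03 = 2.39

2.39 bits


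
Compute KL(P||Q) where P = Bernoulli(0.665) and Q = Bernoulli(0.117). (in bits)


KL = p*log2(p/q) + (1-p)*log2((1-p)/(1-q)) = 0.665*log2(0.665/0.117) + 0.335*log2(0.335/0.883) = 1.1986

1.1986 bits


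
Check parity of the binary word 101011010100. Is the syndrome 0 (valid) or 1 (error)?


Syndrome = XOR of all bits = 1 XOR 0 XOR 1 XOR 0 XOR 1 XOR 1 XOR 0 XOR 1 XOR 0 XOR 1 XOR 0 XOR 0 = 0

0


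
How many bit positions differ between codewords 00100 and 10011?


Count differing positions: ^ . ^ ^ ^ = 4 differences

4


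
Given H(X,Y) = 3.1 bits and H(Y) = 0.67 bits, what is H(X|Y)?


H(X|Y) = H(X,Y) - H(Y) = 3.1 - 0.67 = 2.43

2.43 bits


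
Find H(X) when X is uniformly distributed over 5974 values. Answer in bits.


H = log2(n) = log2(5974) = 12.5445

12.5445 bits


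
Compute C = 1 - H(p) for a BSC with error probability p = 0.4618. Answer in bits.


H(p) = -p*log2(p) - (1-p)*log2(1-p) = -0.4618*log2(0.4618) - 0.5382*log2(0.5382) = 0.514750 + 0.481035 = 0.9958. C = 1 - H(p) = 1 - 0.9958 = 0.0042

0.0042 bits


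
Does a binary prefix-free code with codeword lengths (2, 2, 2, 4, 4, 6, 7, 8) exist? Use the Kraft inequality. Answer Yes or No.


Kraft sum = sum(2^(-l_i)) = 0.9023, need <= 1. Result: satisfied (a binary prefix-free code with these lengths exists)

Yes


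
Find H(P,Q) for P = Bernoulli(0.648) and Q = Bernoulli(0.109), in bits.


H(P,Q) = -p*log2(q) - (1-p)*log2(1-q). -0.648*log2(0.109) = 2.072045; -0.352*log2(0.891) = 0.058609. H(P,Q) = 2.072045 + 0.058609 = 2.1307

2.1307 bits


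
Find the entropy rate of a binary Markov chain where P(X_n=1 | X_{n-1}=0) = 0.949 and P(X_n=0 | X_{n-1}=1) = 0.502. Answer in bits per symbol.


Stationary distribution: pi_0 = p10/(p01+p10) = 0.346, pi_1 = 0.654. Entropy rate H' = pi_0*H(p01) + pi_1*H(p10) = 0.346*0.2906 + 0.654*1.0 = 0.7546

0.7546 bits/symbol


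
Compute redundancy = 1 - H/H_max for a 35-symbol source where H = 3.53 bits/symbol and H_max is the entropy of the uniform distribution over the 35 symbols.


H_max = log2(K) = log2(35) = 5.1293 bits/symbol. Redundancy = 1 - H/H_max = 1 - 3.53/5.1293 = 1 - 0.6882 = 0.3118

0.3118


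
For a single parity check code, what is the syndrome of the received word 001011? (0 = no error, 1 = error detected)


Syndrome = XOR of all bits = 0 XOR 0 XOR 1 XOR 0 XOR 1 XOR 1 = 1

1


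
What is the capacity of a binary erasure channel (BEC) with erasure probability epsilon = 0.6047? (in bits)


C = 1 - epsilon = 1 - 0.6047 = 0.3953

0.3953 bits


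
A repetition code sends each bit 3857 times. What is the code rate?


Rate = k/n = 1/3857

1/3857


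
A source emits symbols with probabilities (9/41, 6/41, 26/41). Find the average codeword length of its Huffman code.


Huffman construction (repeatedly merge the two least-probable nodes; each merge adds 1 bit to every symbol beneath it): 6/41 + 9/41 = 15/41; 15/41 + 26/41 = 1. Resulting codeword lengths (in the order the probabilities were given): (2, 2, 1). L_avg = sum(p_i * l_i) = 9/41*2 + 6/41*2 + 26/41*1 = 56/41 = 1.3659

1.3659 bits


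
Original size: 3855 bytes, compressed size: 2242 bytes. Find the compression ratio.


Ratio = original / compressed = 3855 / 2242 = 1.7194

1.7194


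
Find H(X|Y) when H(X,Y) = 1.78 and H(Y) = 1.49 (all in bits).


H(X|Y) = H(X,Y) - H(Y) = 1.78 - 1.49 = 0.29

0.29 bits


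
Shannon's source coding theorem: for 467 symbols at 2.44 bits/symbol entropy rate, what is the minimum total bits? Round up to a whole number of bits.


Minimum bits >= n * H = 467 * 2.44 = 1139.48, rounded up to a whole number of bits = 1140

1140 bits


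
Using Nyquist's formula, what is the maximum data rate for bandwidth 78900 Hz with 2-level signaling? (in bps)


Rate = 2 * B * log2(M) = 2 * 78900 * 1.0 = 157800.0

157800.0 bps


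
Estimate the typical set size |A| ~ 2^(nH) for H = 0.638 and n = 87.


log2|A_typical| = nH = 87 * 0.638 = 55.506, so |A_typical| ~ 2^55.506 = 5.116e+16

5.116e+16


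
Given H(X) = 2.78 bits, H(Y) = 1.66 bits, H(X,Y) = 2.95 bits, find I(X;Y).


I(X;Y) = H(X) + H(Y) - H(X,Y) = 2.78 + 1.66 - 2.95 = 1.49

1.49 bits


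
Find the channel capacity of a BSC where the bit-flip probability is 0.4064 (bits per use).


H(p) = -p*log2(p) - (1-p)*log2(1-p) = -0.4064*log2(0.4064) - 0.5936*log2(0.5936) = 0.527925 + 0.446647 = 0.9746. C = 1 - H(p) = 1 - 0.9746 = 0.0254

0.0254 bits


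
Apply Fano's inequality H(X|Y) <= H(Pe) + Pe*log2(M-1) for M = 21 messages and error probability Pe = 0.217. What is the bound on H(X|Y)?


H(Pe) = -Pe*log2(Pe) - (1-Pe)*log2(1-Pe) = -0.217*log2(0.217) - 0.783*log2(0.783) = 0.478319 + 0.276333 = 0.7547. Pe*log2(M-1) = 0.217*log2(20) = 0.937858. Bound = H(Pe) + Pe*log2(M-1) = 0.478319 + 0.276333 + 0.937858 = 1.6925

1.6925 bits


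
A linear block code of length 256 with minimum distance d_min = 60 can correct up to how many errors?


Correction capability = floor((d-1)/2) = floor((60-1)/2) = 29

29 errors


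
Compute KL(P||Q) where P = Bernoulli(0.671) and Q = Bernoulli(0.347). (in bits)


KL = p*log2(p/q) + (1-p)*log2((1-p)/(1-q)) = 0.671*log2(0.671/0.347) + 0.329*log2(0.329/0.653) = 0.313

0.313 bits


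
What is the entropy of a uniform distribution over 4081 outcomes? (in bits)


H = log2(n) = log2(4081) = 11.9947

11.9947 bits


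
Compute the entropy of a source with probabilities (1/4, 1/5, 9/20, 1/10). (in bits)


H = -sum(p_i * log2(p_i)). Terms: -(1/4)*log2(1/4) = 0.500000; -(1/5)*log2(1/5) = 0.464386; -(9/20)*log2(9/20) = 0.518401; -(1/10)*log2(1/10) = 0.332193. H = 0.500000 + 0.464386 + 0.518401 + 0.332193 = 1.815

1.815 bits


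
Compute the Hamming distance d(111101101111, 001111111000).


Count differing positions: ^ ^ . . ^ . . ^ . ^ ^ ^ = 7 differences

7


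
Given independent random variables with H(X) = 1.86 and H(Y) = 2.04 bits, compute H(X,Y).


For independent variables, H(X,Y) = H(X) + H(Y) = 1.86 + 2.04 = 3.9

3.9 bits


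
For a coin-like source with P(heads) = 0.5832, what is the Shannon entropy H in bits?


H = -p*log2(p) - (1-p)*log2(1-p). -0.5832*log2(0.5832) = 0.453693; -0.4168*log2(0.4168) = 0.526240. H = 0.453693 + 0.526240 = 0.9799

0.9799 bits


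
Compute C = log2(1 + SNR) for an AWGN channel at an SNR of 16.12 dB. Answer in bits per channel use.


SNR_linear = 10^(16.12/10) = 40.9261; C = log2(1 + SNR_linear) = log2(1 + 40.9261) = 5.3898

5.3898 bits/channel use


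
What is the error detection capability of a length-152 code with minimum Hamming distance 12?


Detection capability = d_min - 1 = 12 - 1 = 11

11 errors


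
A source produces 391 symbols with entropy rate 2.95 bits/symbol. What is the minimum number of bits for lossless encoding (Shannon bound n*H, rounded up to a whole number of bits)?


Minimum bits >= n * H = 391 * 2.95 = 1153.45, rounded up to a whole number of bits = 1154

1154 bits


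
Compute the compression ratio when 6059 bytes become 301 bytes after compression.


Ratio = original / compressed = 6059 / 301 = 20.1296

20.1296


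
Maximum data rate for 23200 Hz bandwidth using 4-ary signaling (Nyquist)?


Rate = 2 * B * log2(M) = 2 * 23200 * 2.0 = 92800.0

92800.0 bps


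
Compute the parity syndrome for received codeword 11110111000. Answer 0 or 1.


Syndrome = XOR of all bits = 1 XOR 1 XOR 1 XOR 1 XOR 0 XOR 1 XOR 1 XOR 1 XOR 0 XOR 0 XOR 0 = 1

1


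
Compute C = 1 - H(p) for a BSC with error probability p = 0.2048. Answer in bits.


H(p) = -p*log2(p) - (1-p)*log2(1-p) = -0.2048*log2(0.2048) - 0.7952*log2(0.7952) = 0.468523 + 0.262901 = 0.7314. C = 1 - H(p) = 1 - 0.7314 = 0.2686

0.2686 bits


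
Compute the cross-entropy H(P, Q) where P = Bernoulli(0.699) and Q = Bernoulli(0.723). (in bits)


H(P,Q) = -p*log2(q) - (1-p)*log2(1-q). -0.699*log2(0.723) = 0.327085; -0.301*log2(0.277) = 0.557465. H(P,Q) = 0.327085 + 0.557465 = 0.8845

0.8845 bits


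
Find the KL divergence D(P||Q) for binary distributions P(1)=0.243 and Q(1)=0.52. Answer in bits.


KL = p*log2(p/q) + (1-p)*log2((1-p)/(1-q)) = 0.243*log2(0.243/0.52) + 0.757*log2(0.757/0.48) = 0.2308

0.2308 bits


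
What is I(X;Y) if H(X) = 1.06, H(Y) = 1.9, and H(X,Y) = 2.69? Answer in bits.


I(X;Y) = H(X) + H(Y) - H(X,Y) = 1.06 + 1.9 - 2.69 = 0.27

0.27 bits


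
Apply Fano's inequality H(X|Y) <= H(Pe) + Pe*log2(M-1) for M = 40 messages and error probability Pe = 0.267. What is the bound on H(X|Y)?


H(Pe) = -Pe*log2(Pe) - (1-Pe)*log2(1-Pe) = -0.267*log2(0.267) - 0.733*log2(0.733) = 0.508659 + 0.328468 = 0.8371. Pe*log2(M-1) = 0.267*log2(39) = 1.411202. Bound = H(Pe) + Pe*log2(M-1) = 0.508659 + 0.328468 + 1.411202 = 2.2483

2.2483 bits


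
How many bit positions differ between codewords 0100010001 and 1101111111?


Count differing positions: ^ . . ^ ^ . ^ ^ ^ . = 6 differences

6


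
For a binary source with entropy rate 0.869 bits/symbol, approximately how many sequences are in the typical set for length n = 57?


log2|A_typical| = nH = 57 * 0.869 = 49.533, so |A_typical| ~ 2^49.533 = 8.146e+14

8.146e+14


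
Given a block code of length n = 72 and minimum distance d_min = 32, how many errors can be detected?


Detection capability = d_min - 1 = 32 - 1 = 31

31 errors


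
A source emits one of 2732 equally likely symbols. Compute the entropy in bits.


H = log2(n) = log2(2732) = 11.4157

11.4157 bits


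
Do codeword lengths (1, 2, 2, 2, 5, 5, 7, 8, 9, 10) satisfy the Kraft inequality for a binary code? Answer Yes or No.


Kraft sum = sum(2^(-l_i)) = 1.3271, need <= 1. Result: violated (a binary prefix-free code with these lengths cannot exist)

No


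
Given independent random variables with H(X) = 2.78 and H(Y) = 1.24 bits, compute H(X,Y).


For independent variables, H(X,Y) = H(X) + H(Y) = 2.78 + 1.24 = 4.02

4.02 bits


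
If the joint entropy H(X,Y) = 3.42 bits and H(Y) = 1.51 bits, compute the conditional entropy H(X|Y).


H(X|Y) = H(X,Y) - H(Y) = 3.42 - 1.51 = 1.91

1.91 bits


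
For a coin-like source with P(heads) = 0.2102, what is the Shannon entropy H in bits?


H = -p*log2(p) - (1-p)*log2(1-p). -0.2102*log2(0.2102) = 0.472985; -0.7898*log2(0.7898) = 0.268880. H = 0.472985 + 0.268880 = 0.7419

0.7419 bits


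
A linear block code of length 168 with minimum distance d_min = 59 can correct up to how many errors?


Correction capability = floor((d-1)/2) = floor((59-1)/2) = 29

29 errors


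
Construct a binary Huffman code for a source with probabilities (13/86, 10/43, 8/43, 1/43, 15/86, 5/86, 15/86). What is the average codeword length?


Huffman construction (repeatedly merge the two least-probable nodes; each merge adds 1 bit to every symbol beneath it): 1/43 + 5/86 = 7/86; 7/86 + 13/86 = 10/43; 15/86 + 15/86 = 15/43; 8/43 + 10/43 = 18/43; 10/43 + 15/43 = 25/43; 18/43 + 25/43 = 1. Resulting codeword lengths (in the order the probabilities were given): (3, 2, 2, 4, 3, 4, 3). L_avg = sum(p_i * l_i) = 13/86*3 + 10/43*2 + 8/43*2 + 1/43*4 + 15/86*3 + 5/86*4 + 15/86*3 = 229/86 = 2.6628

2.6628 bits


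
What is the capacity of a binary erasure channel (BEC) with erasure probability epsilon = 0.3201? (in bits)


C = 1 - epsilon = 1 - 0.3201 = 0.6799

0.6799 bits


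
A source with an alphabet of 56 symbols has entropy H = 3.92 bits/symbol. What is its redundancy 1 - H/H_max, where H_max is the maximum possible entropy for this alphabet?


H_max = log2(K) = log2(56) = 5.8074 bits/symbol. Redundancy = 1 - H/H_max = 1 - 3.92/5.8074 = 1 - 0.675 = 0.325

0.325


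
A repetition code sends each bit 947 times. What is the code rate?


Rate = k/n = 1/947

1/947


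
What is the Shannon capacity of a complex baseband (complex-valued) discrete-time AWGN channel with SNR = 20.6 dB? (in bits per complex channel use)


SNR_linear = 10^(20.6/10) = 114.8154; C = log2(1 + SNR_linear) = log2(1 + 114.8154) = 6.8557

6.8557 bits/channel use


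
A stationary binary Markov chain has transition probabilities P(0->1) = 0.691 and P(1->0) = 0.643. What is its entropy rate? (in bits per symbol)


Stationary distribution: pi_0 = p10/(p01+p10) = 0.482, pi_1 = 0.518. Entropy rate H' = pi_0*H(p01) + pi_1*H(p10) = 0.482*0.892 + 0.518*0.9402 = 0.917

0.917 bits/symbol


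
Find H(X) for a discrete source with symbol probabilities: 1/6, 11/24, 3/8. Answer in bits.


H = -sum(p_i * log2(p_i)). Terms: -(1/6)*log2(1/6) = 0.430827; -(11/24)*log2(11/24) = 0.515868; -(3/8)*log2(3/8) = 0.530639. H = 0.430827 + 0.515868 + 0.530639 = 1.4773

1.4773 bits


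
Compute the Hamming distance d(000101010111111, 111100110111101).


Count differing positions: ^ ^ ^ . . ^ ^ . . . . . . ^ . = 6 differences

6


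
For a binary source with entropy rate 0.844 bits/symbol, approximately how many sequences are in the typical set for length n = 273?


log2|A_typical| = nH = 273 * 0.844 = 230.412, so |A_typical| ~ 2^230.412 = 2.296e+69

2.296e+69


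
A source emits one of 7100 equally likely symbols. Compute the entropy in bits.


H = log2(n) = log2(7100) = 12.7936

12.7936 bits


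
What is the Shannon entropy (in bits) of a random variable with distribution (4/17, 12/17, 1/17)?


H = -sum(p_i * log2(p_i)). Terms: -(4/17)*log2(4/17) = 0.491168; -(12/17)*log2(12/17) = 0.354706; -(1/17)*log2(1/17) = 0.240439. H = 0.491168 + 0.354706 + 0.240439 = 1.0863

1.0863 bits


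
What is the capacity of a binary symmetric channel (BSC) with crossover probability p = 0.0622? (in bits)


H(p) = -p*log2(p) - (1-p)*log2(1-p) = -0.0622*log2(0.0622) - 0.9378*log2(0.9378) = 0.249232 + 0.086885 = 0.3361. C = 1 - H(p) = 1 - 0.3361 = 0.6639

0.6639 bits


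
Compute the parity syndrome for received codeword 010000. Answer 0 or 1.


Syndrome = XOR of all bits = 0 XOR 1 XOR 0 XOR 0 XOR 0 XOR 0 = 1

1
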